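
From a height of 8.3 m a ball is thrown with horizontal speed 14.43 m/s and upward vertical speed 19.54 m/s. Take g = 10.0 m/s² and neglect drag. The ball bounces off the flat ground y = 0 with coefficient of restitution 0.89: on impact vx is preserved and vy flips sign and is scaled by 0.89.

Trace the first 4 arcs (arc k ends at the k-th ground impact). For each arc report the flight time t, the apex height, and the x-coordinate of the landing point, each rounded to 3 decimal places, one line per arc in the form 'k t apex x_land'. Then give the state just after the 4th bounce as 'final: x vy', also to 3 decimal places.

1 4.295 27.391 61.970
2 4.166 21.696 122.088
3 3.708 17.185 175.593
4 3.300 13.613 223.212
final: 223.212 14.685

Arc 1: start y=8.300, vy=19.540 → t=4.295, apex=27.391, x_land=61.970, impact vy=-23.405
  bounce: vy ← 0.89·23.405 = 20.831
Arc 2: start y=0.000, vy=20.831 → t=4.166, apex=21.696, x_land=122.088, impact vy=-20.831
  bounce: vy ← 0.89·20.831 = 18.539
Arc 3: start y=0.000, vy=18.539 → t=3.708, apex=17.185, x_land=175.593, impact vy=-18.539
  bounce: vy ← 0.89·18.539 = 16.500
Arc 4: start y=0.000, vy=16.500 → t=3.300, apex=13.613, x_land=223.212, impact vy=-16.500
  bounce: vy ← 0.89·16.500 = 14.685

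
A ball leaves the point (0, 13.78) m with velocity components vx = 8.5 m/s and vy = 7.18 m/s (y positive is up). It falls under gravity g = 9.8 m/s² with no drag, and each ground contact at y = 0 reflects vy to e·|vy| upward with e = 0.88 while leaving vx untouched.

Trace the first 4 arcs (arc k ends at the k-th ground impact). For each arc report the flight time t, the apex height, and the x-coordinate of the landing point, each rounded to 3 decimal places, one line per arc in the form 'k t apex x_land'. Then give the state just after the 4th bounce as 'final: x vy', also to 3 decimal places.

1 2.563 16.410 21.783
2 3.221 12.708 49.160
3 2.834 9.841 73.252
4 2.494 7.621 94.453
final: 94.453 10.755

Arc 1: start y=13.780, vy=7.180 → t=2.563, apex=16.410, x_land=21.783, impact vy=-17.934
  bounce: vy ← 0.88·17.934 = 15.782
Arc 2: start y=0.000, vy=15.782 → t=3.221, apex=12.708, x_land=49.160, impact vy=-15.782
  bounce: vy ← 0.88·15.782 = 13.888
Arc 3: start y=0.000, vy=13.888 → t=2.834, apex=9.841, x_land=73.252, impact vy=-13.888
  bounce: vy ← 0.88·13.888 = 12.222
Arc 4: start y=0.000, vy=12.222 → t=2.494, apex=7.621, x_land=94.453, impact vy=-12.222
  bounce: vy ← 0.88·12.222 = 10.755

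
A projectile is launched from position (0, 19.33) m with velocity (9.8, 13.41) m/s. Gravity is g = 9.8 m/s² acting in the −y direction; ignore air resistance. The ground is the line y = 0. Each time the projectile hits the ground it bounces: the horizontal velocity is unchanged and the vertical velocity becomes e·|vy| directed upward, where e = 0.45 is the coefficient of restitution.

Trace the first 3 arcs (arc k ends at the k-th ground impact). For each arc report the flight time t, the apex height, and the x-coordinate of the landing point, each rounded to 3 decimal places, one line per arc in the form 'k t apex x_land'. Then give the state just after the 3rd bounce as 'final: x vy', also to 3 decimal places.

1 3.780 28.505 37.047
2 2.171 5.772 58.320
3 0.977 1.169 67.893
final: 67.893 2.154

Arc 1: start y=19.330, vy=13.410 → t=3.780, apex=28.505, x_land=37.047, impact vy=-23.637
  bounce: vy ← 0.45·23.637 = 10.637
Arc 2: start y=0.000, vy=10.637 → t=2.171, apex=5.772, x_land=58.320, impact vy=-10.637
  bounce: vy ← 0.45·10.637 = 4.786
Arc 3: start y=0.000, vy=4.786 → t=0.977, apex=1.169, x_land=67.893, impact vy=-4.786
  bounce: vy ← 0.45·4.786 = 2.154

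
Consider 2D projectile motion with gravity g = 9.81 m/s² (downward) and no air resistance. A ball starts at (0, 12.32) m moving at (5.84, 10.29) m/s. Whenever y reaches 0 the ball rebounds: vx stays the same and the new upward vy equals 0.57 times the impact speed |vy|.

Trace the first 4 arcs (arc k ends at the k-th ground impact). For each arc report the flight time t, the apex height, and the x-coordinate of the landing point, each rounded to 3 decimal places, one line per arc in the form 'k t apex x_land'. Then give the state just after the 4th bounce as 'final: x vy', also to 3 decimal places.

1 2.949 17.717 17.225
2 2.167 5.756 29.878
3 1.235 1.870 37.090
4 0.704 0.608 41.201
final: 41.201 1.968

Arc 1: start y=12.320, vy=10.290 → t=2.949, apex=17.717, x_land=17.225, impact vy=-18.644
  bounce: vy ← 0.57·18.644 = 10.627
Arc 2: start y=0.000, vy=10.627 → t=2.167, apex=5.756, x_land=29.878, impact vy=-10.627
  bounce: vy ← 0.57·10.627 = 6.057
Arc 3: start y=0.000, vy=6.057 → t=1.235, apex=1.870, x_land=37.090, impact vy=-6.057
  bounce: vy ← 0.57·6.057 = 3.453
Arc 4: start y=0.000, vy=3.453 → t=0.704, apex=0.608, x_land=41.201, impact vy=-3.453
  bounce: vy ← 0.57·3.453 = 1.968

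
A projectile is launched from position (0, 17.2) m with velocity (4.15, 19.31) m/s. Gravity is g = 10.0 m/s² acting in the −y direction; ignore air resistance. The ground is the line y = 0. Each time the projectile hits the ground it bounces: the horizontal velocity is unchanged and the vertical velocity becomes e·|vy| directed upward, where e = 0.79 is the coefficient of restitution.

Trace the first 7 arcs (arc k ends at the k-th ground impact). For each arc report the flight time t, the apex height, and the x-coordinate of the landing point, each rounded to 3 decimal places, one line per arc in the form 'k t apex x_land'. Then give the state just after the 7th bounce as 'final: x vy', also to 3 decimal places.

Arc 1: start y=17.200, vy=19.310 → t=4.608, apex=35.844, x_land=19.125, impact vy=-26.775
  bounce: vy ← 0.79·26.775 = 21.152
Arc 2: start y=0.000, vy=21.152 → t=4.230, apex=22.370, x_land=36.681, impact vy=-21.152
  bounce: vy ← 0.79·21.152 = 16.710
Arc 3: start y=0.000, vy=16.710 → t=3.342, apex=13.961, x_land=50.550, impact vy=-16.710
  bounce: vy ← 0.79·16.710 = 13.201
Arc 4: start y=0.000, vy=13.201 → t=2.640, apex=8.713, x_land=61.507, impact vy=-13.201
  bounce: vy ← 0.79·13.201 = 10.429
Arc 5: start y=0.000, vy=10.429 → t=2.086, apex=5.438, x_land=70.163, impact vy=-10.429
  bounce: vy ← 0.79·10.429 = 8.239
Arc 6: start y=0.000, vy=8.239 → t=1.648, apex=3.394, x_land=77.001, impact vy=-8.239
  bounce: vy ← 0.79·8.239 = 6.509
Arc 7: start y=0.000, vy=6.509 → t=1.302, apex=2.118, x_land=82.403, impact vy=-6.509
  bounce: vy ← 0.79·6.509 = 5.142

1 4.608 35.844 19.125
2 4.230 22.370 36.681
3 3.342 13.961 50.550
4 2.640 8.713 61.507
5 2.086 5.438 70.163
6 1.648 3.394 77.001
7 1.302 2.118 82.403
final: 82.403 5.142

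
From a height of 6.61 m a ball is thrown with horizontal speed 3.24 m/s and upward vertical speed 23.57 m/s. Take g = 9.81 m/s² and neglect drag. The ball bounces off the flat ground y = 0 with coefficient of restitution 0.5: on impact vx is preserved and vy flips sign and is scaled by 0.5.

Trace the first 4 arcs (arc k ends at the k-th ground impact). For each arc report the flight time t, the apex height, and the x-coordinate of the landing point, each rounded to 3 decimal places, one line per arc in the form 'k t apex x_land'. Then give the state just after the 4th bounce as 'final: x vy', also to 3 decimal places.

1 5.071 34.925 16.430
2 2.668 8.731 25.076
3 1.334 2.183 29.399
4 0.667 0.546 31.560
final: 31.560 1.636

Arc 1: start y=6.610, vy=23.570 → t=5.071, apex=34.925, x_land=16.430, impact vy=-26.177
  bounce: vy ← 0.5·26.177 = 13.088
Arc 2: start y=0.000, vy=13.088 → t=2.668, apex=8.731, x_land=25.076, impact vy=-13.088
  bounce: vy ← 0.5·13.088 = 6.544
Arc 3: start y=0.000, vy=6.544 → t=1.334, apex=2.183, x_land=29.399, impact vy=-6.544
  bounce: vy ← 0.5·6.544 = 3.272
Arc 4: start y=0.000, vy=3.272 → t=0.667, apex=0.546, x_land=31.560, impact vy=-3.272
  bounce: vy ← 0.5·3.272 = 1.636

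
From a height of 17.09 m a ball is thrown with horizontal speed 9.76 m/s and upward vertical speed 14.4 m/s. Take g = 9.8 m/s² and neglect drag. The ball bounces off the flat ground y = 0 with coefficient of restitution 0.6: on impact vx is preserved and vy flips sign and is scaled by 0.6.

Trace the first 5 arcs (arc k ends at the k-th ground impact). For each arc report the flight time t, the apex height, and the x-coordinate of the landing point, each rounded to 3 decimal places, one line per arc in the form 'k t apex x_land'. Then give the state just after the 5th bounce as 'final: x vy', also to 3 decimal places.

Arc 1: start y=17.090, vy=14.400 → t=3.846, apex=27.670, x_land=37.534, impact vy=-23.288
  bounce: vy ← 0.6·23.288 = 13.973
Arc 2: start y=0.000, vy=13.973 → t=2.852, apex=9.961, x_land=65.365, impact vy=-13.973
  bounce: vy ← 0.6·13.973 = 8.384
Arc 3: start y=0.000, vy=8.384 → t=1.711, apex=3.586, x_land=82.064, impact vy=-8.384
  bounce: vy ← 0.6·8.384 = 5.030
Arc 4: start y=0.000, vy=5.030 → t=1.027, apex=1.291, x_land=92.083, impact vy=-5.030
  bounce: vy ← 0.6·5.030 = 3.018
Arc 5: start y=0.000, vy=3.018 → t=0.616, apex=0.465, x_land=98.095, impact vy=-3.018
  bounce: vy ← 0.6·3.018 = 1.811

1 3.846 27.670 37.534
2 2.852 9.961 65.365
3 1.711 3.586 82.064
4 1.027 1.291 92.083
5 0.616 0.465 98.095
final: 98.095 1.811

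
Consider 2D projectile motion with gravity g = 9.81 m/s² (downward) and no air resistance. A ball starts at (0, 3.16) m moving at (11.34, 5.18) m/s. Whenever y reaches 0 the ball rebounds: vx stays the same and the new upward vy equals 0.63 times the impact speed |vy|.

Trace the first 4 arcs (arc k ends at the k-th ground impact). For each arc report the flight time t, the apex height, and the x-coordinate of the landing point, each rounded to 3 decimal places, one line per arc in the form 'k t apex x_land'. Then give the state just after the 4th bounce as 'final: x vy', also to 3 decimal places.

Arc 1: start y=3.160, vy=5.180 → t=1.489, apex=4.528, x_land=16.883, impact vy=-9.425
  bounce: vy ← 0.63·9.425 = 5.938
Arc 2: start y=0.000, vy=5.938 → t=1.211, apex=1.797, x_land=30.611, impact vy=-5.938
  bounce: vy ← 0.63·5.938 = 3.741
Arc 3: start y=0.000, vy=3.741 → t=0.763, apex=0.713, x_land=39.259, impact vy=-3.741
  bounce: vy ← 0.63·3.741 = 2.357
Arc 4: start y=0.000, vy=2.357 → t=0.480, apex=0.283, x_land=44.708, impact vy=-2.357
  bounce: vy ← 0.63·2.357 = 1.485

1 1.489 4.528 16.883
2 1.211 1.797 30.611
3 0.763 0.713 39.259
4 0.480 0.283 44.708
final: 44.708 1.485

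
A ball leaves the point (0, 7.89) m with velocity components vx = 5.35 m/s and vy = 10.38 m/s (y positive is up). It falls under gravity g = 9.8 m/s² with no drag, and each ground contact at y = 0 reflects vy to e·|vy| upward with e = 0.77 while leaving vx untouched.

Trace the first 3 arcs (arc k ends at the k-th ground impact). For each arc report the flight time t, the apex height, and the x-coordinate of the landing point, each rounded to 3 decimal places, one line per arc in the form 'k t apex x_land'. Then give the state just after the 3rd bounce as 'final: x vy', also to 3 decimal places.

Arc 1: start y=7.890, vy=10.380 → t=2.712, apex=13.387, x_land=14.510, impact vy=-16.198
  bounce: vy ← 0.77·16.198 = 12.473
Arc 2: start y=0.000, vy=12.473 → t=2.545, apex=7.937, x_land=28.128, impact vy=-12.473
  bounce: vy ← 0.77·12.473 = 9.604
Arc 3: start y=0.000, vy=9.604 → t=1.960, apex=4.706, x_land=38.614, impact vy=-9.604
  bounce: vy ← 0.77·9.604 = 7.395

1 2.712 13.387 14.510
2 2.545 7.937 28.128
3 1.960 4.706 38.614
final: 38.614 7.395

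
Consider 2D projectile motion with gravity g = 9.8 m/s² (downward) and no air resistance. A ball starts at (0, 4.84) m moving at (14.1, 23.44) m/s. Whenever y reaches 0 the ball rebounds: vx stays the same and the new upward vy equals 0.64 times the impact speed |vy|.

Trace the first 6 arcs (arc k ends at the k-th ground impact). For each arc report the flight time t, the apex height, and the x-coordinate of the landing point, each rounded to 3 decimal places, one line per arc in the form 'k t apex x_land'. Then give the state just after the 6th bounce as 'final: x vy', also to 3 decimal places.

1 4.982 32.872 70.245
2 3.315 13.465 116.992
3 2.122 5.515 146.909
4 1.358 2.259 166.056
5 0.869 0.925 178.311
6 0.556 0.379 186.153
final: 186.153 1.744

Arc 1: start y=4.840, vy=23.440 → t=4.982, apex=32.872, x_land=70.245, impact vy=-25.383
  bounce: vy ← 0.64·25.383 = 16.245
Arc 2: start y=0.000, vy=16.245 → t=3.315, apex=13.465, x_land=116.992, impact vy=-16.245
  bounce: vy ← 0.64·16.245 = 10.397
Arc 3: start y=0.000, vy=10.397 → t=2.122, apex=5.515, x_land=146.909, impact vy=-10.397
  bounce: vy ← 0.64·10.397 = 6.654
Arc 4: start y=0.000, vy=6.654 → t=1.358, apex=2.259, x_land=166.056, impact vy=-6.654
  bounce: vy ← 0.64·6.654 = 4.259
Arc 5: start y=0.000, vy=4.259 → t=0.869, apex=0.925, x_land=178.311, impact vy=-4.259
  bounce: vy ← 0.64·4.259 = 2.725
Arc 6: start y=0.000, vy=2.725 → t=0.556, apex=0.379, x_land=186.153, impact vy=-2.725
  bounce: vy ← 0.64·2.725 = 1.744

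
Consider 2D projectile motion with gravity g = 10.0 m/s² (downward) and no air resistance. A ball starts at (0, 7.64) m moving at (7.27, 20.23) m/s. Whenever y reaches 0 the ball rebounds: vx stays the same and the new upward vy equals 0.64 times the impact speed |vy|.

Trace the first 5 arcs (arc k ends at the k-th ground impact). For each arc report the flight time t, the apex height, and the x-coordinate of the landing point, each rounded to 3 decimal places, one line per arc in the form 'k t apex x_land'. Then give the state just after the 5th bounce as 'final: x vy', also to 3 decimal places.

1 4.394 28.103 31.943
2 3.035 11.511 54.004
3 1.942 4.715 68.123
4 1.243 1.931 77.160
5 0.795 0.791 82.943
final: 82.943 2.546

Arc 1: start y=7.640, vy=20.230 → t=4.394, apex=28.103, x_land=31.943, impact vy=-23.708
  bounce: vy ← 0.64·23.708 = 15.173
Arc 2: start y=0.000, vy=15.173 → t=3.035, apex=11.511, x_land=54.004, impact vy=-15.173
  bounce: vy ← 0.64·15.173 = 9.711
Arc 3: start y=0.000, vy=9.711 → t=1.942, apex=4.715, x_land=68.123, impact vy=-9.711
  bounce: vy ← 0.64·9.711 = 6.215
Arc 4: start y=0.000, vy=6.215 → t=1.243, apex=1.931, x_land=77.160, impact vy=-6.215
  bounce: vy ← 0.64·6.215 = 3.977
Arc 5: start y=0.000, vy=3.977 → t=0.795, apex=0.791, x_land=82.943, impact vy=-3.977
  bounce: vy ← 0.64·3.977 = 2.546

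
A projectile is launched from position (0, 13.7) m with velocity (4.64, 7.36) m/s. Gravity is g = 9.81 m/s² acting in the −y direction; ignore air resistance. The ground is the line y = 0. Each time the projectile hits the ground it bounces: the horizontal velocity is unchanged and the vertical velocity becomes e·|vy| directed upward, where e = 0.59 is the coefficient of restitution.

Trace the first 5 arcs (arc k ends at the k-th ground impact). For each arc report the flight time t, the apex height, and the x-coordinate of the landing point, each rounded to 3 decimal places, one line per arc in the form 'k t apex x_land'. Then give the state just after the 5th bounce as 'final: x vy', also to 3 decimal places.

Arc 1: start y=13.700, vy=7.360 → t=2.582, apex=16.461, x_land=11.981, impact vy=-17.971
  bounce: vy ← 0.59·17.971 = 10.603
Arc 2: start y=0.000, vy=10.603 → t=2.162, apex=5.730, x_land=22.011, impact vy=-10.603
  bounce: vy ← 0.59·10.603 = 6.256
Arc 3: start y=0.000, vy=6.256 → t=1.275, apex=1.995, x_land=27.929, impact vy=-6.256
  bounce: vy ← 0.59·6.256 = 3.691
Arc 4: start y=0.000, vy=3.691 → t=0.752, apex=0.694, x_land=31.421, impact vy=-3.691
  bounce: vy ← 0.59·3.691 = 2.178
Arc 5: start y=0.000, vy=2.178 → t=0.444, apex=0.242, x_land=33.481, impact vy=-2.178
  bounce: vy ← 0.59·2.178 = 1.285

1 2.582 16.461 11.981
2 2.162 5.730 22.011
3 1.275 1.995 27.929
4 0.752 0.694 31.421
5 0.444 0.242 33.481
final: 33.481 1.285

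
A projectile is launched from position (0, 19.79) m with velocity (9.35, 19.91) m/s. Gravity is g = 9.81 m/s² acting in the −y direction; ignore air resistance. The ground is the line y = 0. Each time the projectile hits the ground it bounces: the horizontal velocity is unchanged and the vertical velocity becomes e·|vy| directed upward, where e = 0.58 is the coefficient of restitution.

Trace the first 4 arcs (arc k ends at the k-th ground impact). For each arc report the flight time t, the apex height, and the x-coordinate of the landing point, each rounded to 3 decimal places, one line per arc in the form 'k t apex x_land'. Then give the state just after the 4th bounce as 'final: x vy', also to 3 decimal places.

Arc 1: start y=19.790, vy=19.910 → t=4.885, apex=39.994, x_land=45.675, impact vy=-28.012
  bounce: vy ← 0.58·28.012 = 16.247
Arc 2: start y=0.000, vy=16.247 → t=3.312, apex=13.454, x_land=76.646, impact vy=-16.247
  bounce: vy ← 0.58·16.247 = 9.423
Arc 3: start y=0.000, vy=9.423 → t=1.921, apex=4.526, x_land=94.609, impact vy=-9.423
  bounce: vy ← 0.58·9.423 = 5.466
Arc 4: start y=0.000, vy=5.466 → t=1.114, apex=1.523, x_land=105.027, impact vy=-5.466
  bounce: vy ← 0.58·5.466 = 3.170

1 4.885 39.994 45.675
2 3.312 13.454 76.646
3 1.921 4.526 94.609
4 1.114 1.523 105.027
final: 105.027 3.170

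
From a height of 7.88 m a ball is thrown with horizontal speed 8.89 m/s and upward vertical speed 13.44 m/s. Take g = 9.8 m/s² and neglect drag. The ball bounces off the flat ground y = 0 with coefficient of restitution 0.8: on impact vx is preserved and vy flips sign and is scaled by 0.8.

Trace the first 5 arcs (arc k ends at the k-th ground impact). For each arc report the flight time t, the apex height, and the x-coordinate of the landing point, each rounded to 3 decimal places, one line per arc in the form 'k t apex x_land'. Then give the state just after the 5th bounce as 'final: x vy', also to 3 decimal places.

1 3.239 17.096 28.797
2 2.989 10.941 55.366
3 2.391 7.003 76.621
4 1.913 4.482 93.625
5 1.530 2.868 107.228
final: 107.228 5.998

Arc 1: start y=7.880, vy=13.440 → t=3.239, apex=17.096, x_land=28.797, impact vy=-18.305
  bounce: vy ← 0.8·18.305 = 14.644
Arc 2: start y=0.000, vy=14.644 → t=2.989, apex=10.941, x_land=55.366, impact vy=-14.644
  bounce: vy ← 0.8·14.644 = 11.715
Arc 3: start y=0.000, vy=11.715 → t=2.391, apex=7.003, x_land=76.621, impact vy=-11.715
  bounce: vy ← 0.8·11.715 = 9.372
Arc 4: start y=0.000, vy=9.372 → t=1.913, apex=4.482, x_land=93.625, impact vy=-9.372
  bounce: vy ← 0.8·9.372 = 7.498
Arc 5: start y=0.000, vy=7.498 → t=1.530, apex=2.868, x_land=107.228, impact vy=-7.498
  bounce: vy ← 0.8·7.498 = 5.998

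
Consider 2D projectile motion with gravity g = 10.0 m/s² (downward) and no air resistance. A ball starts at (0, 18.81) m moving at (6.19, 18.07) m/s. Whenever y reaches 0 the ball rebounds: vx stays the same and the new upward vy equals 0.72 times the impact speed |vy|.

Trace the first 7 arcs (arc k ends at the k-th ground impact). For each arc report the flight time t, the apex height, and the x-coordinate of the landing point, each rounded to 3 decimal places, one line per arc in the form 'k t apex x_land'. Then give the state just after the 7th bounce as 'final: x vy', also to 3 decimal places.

1 4.458 35.136 27.594
2 3.817 18.215 51.223
3 2.748 9.442 68.236
4 1.979 4.895 80.486
5 1.425 2.538 89.305
6 1.026 1.315 95.655
7 0.739 0.682 100.227
final: 100.227 2.659

Arc 1: start y=18.810, vy=18.070 → t=4.458, apex=35.136, x_land=27.594, impact vy=-26.509
  bounce: vy ← 0.72·26.509 = 19.086
Arc 2: start y=0.000, vy=19.086 → t=3.817, apex=18.215, x_land=51.223, impact vy=-19.086
  bounce: vy ← 0.72·19.086 = 13.742
Arc 3: start y=0.000, vy=13.742 → t=2.748, apex=9.442, x_land=68.236, impact vy=-13.742
  bounce: vy ← 0.72·13.742 = 9.894
Arc 4: start y=0.000, vy=9.894 → t=1.979, apex=4.895, x_land=80.486, impact vy=-9.894
  bounce: vy ← 0.72·9.894 = 7.124
Arc 5: start y=0.000, vy=7.124 → t=1.425, apex=2.538, x_land=89.305, impact vy=-7.124
  bounce: vy ← 0.72·7.124 = 5.129
Arc 6: start y=0.000, vy=5.129 → t=1.026, apex=1.315, x_land=95.655, impact vy=-5.129
  bounce: vy ← 0.72·5.129 = 3.693
Arc 7: start y=0.000, vy=3.693 → t=0.739, apex=0.682, x_land=100.227, impact vy=-3.693
  bounce: vy ← 0.72·3.693 = 2.659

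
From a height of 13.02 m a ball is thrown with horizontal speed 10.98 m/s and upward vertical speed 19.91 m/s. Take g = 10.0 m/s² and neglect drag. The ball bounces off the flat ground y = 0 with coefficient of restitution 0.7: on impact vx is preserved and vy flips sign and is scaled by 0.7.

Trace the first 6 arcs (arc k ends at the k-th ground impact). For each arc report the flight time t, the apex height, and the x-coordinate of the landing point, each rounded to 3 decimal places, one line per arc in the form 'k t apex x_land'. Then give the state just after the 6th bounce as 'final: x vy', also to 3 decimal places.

Arc 1: start y=13.020, vy=19.910 → t=4.554, apex=32.840, x_land=50.001, impact vy=-25.628
  bounce: vy ← 0.7·25.628 = 17.940
Arc 2: start y=0.000, vy=17.940 → t=3.588, apex=16.092, x_land=89.397, impact vy=-17.940
  bounce: vy ← 0.7·17.940 = 12.558
Arc 3: start y=0.000, vy=12.558 → t=2.512, apex=7.885, x_land=116.974, impact vy=-12.558
  bounce: vy ← 0.7·12.558 = 8.790
Arc 4: start y=0.000, vy=8.790 → t=1.758, apex=3.864, x_land=136.278, impact vy=-8.790
  bounce: vy ← 0.7·8.790 = 6.153
Arc 5: start y=0.000, vy=6.153 → t=1.231, apex=1.893, x_land=149.791, impact vy=-6.153
  bounce: vy ← 0.7·6.153 = 4.307
Arc 6: start y=0.000, vy=4.307 → t=0.861, apex=0.928, x_land=159.249, impact vy=-4.307
  bounce: vy ← 0.7·4.307 = 3.015

1 4.554 32.840 50.001
2 3.588 16.092 89.397
3 2.512 7.885 116.974
4 1.758 3.864 136.278
5 1.231 1.893 149.791
6 0.861 0.928 159.249
final: 159.249 3.015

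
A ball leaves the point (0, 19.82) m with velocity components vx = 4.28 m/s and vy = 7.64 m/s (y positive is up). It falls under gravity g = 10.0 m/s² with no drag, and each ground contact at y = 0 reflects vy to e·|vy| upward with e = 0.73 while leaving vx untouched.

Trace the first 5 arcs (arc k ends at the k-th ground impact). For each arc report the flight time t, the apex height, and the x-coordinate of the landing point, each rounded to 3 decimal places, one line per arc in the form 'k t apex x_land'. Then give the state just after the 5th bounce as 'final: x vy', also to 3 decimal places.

Arc 1: start y=19.820, vy=7.640 → t=2.897, apex=22.738, x_land=12.397, impact vy=-21.325
  bounce: vy ← 0.73·21.325 = 15.567
Arc 2: start y=0.000, vy=15.567 → t=3.113, apex=12.117, x_land=25.723, impact vy=-15.567
  bounce: vy ← 0.73·15.567 = 11.364
Arc 3: start y=0.000, vy=11.364 → t=2.273, apex=6.457, x_land=35.451, impact vy=-11.364
  bounce: vy ← 0.73·11.364 = 8.296
Arc 4: start y=0.000, vy=8.296 → t=1.659, apex=3.441, x_land=42.552, impact vy=-8.296
  bounce: vy ← 0.73·8.296 = 6.056
Arc 5: start y=0.000, vy=6.056 → t=1.211, apex=1.834, x_land=47.736, impact vy=-6.056
  bounce: vy ← 0.73·6.056 = 4.421

1 2.897 22.738 12.397
2 3.113 12.117 25.723
3 2.273 6.457 35.451
4 1.659 3.441 42.552
5 1.211 1.834 47.736
final: 47.736 4.421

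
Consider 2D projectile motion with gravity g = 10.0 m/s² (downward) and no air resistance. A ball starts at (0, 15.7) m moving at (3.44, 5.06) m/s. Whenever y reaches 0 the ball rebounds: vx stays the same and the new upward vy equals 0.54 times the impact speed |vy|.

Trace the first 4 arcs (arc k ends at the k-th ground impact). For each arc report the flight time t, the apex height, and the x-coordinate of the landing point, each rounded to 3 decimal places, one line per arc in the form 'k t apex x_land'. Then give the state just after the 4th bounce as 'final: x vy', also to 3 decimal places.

Arc 1: start y=15.700, vy=5.060 → t=2.349, apex=16.980, x_land=8.080, impact vy=-18.428
  bounce: vy ← 0.54·18.428 = 9.951
Arc 2: start y=0.000, vy=9.951 → t=1.990, apex=4.951, x_land=14.926, impact vy=-9.951
  bounce: vy ← 0.54·9.951 = 5.374
Arc 3: start y=0.000, vy=5.374 → t=1.075, apex=1.444, x_land=18.624, impact vy=-5.374
  bounce: vy ← 0.54·5.374 = 2.902
Arc 4: start y=0.000, vy=2.902 → t=0.580, apex=0.421, x_land=20.620, impact vy=-2.902
  bounce: vy ← 0.54·2.902 = 1.567

1 2.349 16.980 8.080
2 1.990 4.951 14.926
3 1.075 1.444 18.624
4 0.580 0.421 20.620
final: 20.620 1.567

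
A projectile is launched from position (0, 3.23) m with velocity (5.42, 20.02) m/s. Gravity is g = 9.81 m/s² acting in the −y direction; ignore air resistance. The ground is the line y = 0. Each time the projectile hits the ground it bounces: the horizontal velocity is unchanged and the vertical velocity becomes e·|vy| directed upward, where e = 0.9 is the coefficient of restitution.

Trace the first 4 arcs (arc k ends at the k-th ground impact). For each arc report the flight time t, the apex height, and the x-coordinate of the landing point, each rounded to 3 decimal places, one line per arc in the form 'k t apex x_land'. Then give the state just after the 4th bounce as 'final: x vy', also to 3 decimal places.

1 4.237 23.658 22.964
2 3.953 19.163 44.390
3 3.558 15.522 63.674
4 3.202 12.573 81.029
final: 81.029 14.135

Arc 1: start y=3.230, vy=20.020 → t=4.237, apex=23.658, x_land=22.964, impact vy=-21.545
  bounce: vy ← 0.9·21.545 = 19.390
Arc 2: start y=0.000, vy=19.390 → t=3.953, apex=19.163, x_land=44.390, impact vy=-19.390
  bounce: vy ← 0.9·19.390 = 17.451
Arc 3: start y=0.000, vy=17.451 → t=3.558, apex=15.522, x_land=63.674, impact vy=-17.451
  bounce: vy ← 0.9·17.451 = 15.706
Arc 4: start y=0.000, vy=15.706 → t=3.202, apex=12.573, x_land=81.029, impact vy=-15.706
  bounce: vy ← 0.9·15.706 = 14.135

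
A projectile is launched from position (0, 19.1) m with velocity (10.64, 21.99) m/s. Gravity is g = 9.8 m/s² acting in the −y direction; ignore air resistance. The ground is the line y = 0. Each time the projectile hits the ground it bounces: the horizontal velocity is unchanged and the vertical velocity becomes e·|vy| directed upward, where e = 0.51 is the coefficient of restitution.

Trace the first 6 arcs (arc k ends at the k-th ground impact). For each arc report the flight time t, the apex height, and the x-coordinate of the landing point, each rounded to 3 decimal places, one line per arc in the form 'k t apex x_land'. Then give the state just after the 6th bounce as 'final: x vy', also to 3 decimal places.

Arc 1: start y=19.100, vy=21.990 → t=5.233, apex=43.771, x_land=55.676, impact vy=-29.290
  bounce: vy ← 0.51·29.290 = 14.938
Arc 2: start y=0.000, vy=14.938 → t=3.049, apex=11.385, x_land=88.113, impact vy=-14.938
  bounce: vy ← 0.51·14.938 = 7.618
Arc 3: start y=0.000, vy=7.618 → t=1.555, apex=2.961, x_land=104.655, impact vy=-7.618
  bounce: vy ← 0.51·7.618 = 3.885
Arc 4: start y=0.000, vy=3.885 → t=0.793, apex=0.770, x_land=113.092, impact vy=-3.885
  bounce: vy ← 0.51·3.885 = 1.982
Arc 5: start y=0.000, vy=1.982 → t=0.404, apex=0.200, x_land=117.395, impact vy=-1.982
  bounce: vy ← 0.51·1.982 = 1.011
Arc 6: start y=0.000, vy=1.011 → t=0.206, apex=0.052, x_land=119.589, impact vy=-1.011
  bounce: vy ← 0.51·1.011 = 0.515

1 5.233 43.771 55.676
2 3.049 11.385 88.113
3 1.555 2.961 104.655
4 0.793 0.770 113.092
5 0.404 0.200 117.395
6 0.206 0.052 119.589
final: 119.589 0.515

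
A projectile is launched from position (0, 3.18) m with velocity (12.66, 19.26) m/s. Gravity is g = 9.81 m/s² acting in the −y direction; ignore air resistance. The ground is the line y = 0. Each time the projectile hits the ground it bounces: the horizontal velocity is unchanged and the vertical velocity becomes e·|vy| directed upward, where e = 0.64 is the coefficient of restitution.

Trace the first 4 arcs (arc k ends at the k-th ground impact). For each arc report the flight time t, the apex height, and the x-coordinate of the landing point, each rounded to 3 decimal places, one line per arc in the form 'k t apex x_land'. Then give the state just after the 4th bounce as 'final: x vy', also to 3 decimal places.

Arc 1: start y=3.180, vy=19.260 → t=4.085, apex=22.087, x_land=51.720, impact vy=-20.817
  bounce: vy ← 0.64·20.817 = 13.323
Arc 2: start y=0.000, vy=13.323 → t=2.716, apex=9.047, x_land=86.106, impact vy=-13.323
  bounce: vy ← 0.64·13.323 = 8.527
Arc 3: start y=0.000, vy=8.527 → t=1.738, apex=3.706, x_land=108.114, impact vy=-8.527
  bounce: vy ← 0.64·8.527 = 5.457
Arc 4: start y=0.000, vy=5.457 → t=1.113, apex=1.518, x_land=122.199, impact vy=-5.457
  bounce: vy ← 0.64·5.457 = 3.492

1 4.085 22.087 51.720
2 2.716 9.047 86.106
3 1.738 3.706 108.114
4 1.113 1.518 122.199
final: 122.199 3.492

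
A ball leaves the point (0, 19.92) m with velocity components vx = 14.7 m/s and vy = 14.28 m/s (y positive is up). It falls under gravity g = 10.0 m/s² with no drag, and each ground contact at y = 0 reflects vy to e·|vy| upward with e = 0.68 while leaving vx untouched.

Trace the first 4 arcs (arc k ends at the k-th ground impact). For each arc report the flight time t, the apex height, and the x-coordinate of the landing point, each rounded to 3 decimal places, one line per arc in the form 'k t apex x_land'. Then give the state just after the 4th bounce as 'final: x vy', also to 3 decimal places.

1 3.882 30.116 57.069
2 3.338 13.926 106.133
3 2.270 6.439 139.497
4 1.543 2.977 162.185
final: 162.185 5.247

Arc 1: start y=19.920, vy=14.280 → t=3.882, apex=30.116, x_land=57.069, impact vy=-24.542
  bounce: vy ← 0.68·24.542 = 16.689
Arc 2: start y=0.000, vy=16.689 → t=3.338, apex=13.926, x_land=106.133, impact vy=-16.689
  bounce: vy ← 0.68·16.689 = 11.348
Arc 3: start y=0.000, vy=11.348 → t=2.270, apex=6.439, x_land=139.497, impact vy=-11.348
  bounce: vy ← 0.68·11.348 = 7.717
Arc 4: start y=0.000, vy=7.717 → t=1.543, apex=2.977, x_land=162.185, impact vy=-7.717
  bounce: vy ← 0.68·7.717 = 5.247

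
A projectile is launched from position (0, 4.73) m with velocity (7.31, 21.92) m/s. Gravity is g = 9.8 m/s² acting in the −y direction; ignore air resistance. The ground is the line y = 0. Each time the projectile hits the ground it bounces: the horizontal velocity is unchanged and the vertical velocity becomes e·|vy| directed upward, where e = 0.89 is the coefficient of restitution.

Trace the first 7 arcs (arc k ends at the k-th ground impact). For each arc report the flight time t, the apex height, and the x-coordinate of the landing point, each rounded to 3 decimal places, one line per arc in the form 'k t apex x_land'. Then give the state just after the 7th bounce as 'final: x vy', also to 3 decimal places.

Arc 1: start y=4.730, vy=21.920 → t=4.680, apex=29.245, x_land=34.209, impact vy=-23.941
  bounce: vy ← 0.89·23.941 = 21.308
Arc 2: start y=0.000, vy=21.308 → t=4.349, apex=23.165, x_land=65.997, impact vy=-21.308
  bounce: vy ← 0.89·21.308 = 18.964
Arc 3: start y=0.000, vy=18.964 → t=3.870, apex=18.349, x_land=94.288, impact vy=-18.964
  bounce: vy ← 0.89·18.964 = 16.878
Arc 4: start y=0.000, vy=16.878 → t=3.444, apex=14.534, x_land=119.467, impact vy=-16.878
  bounce: vy ← 0.89·16.878 = 15.021
Arc 5: start y=0.000, vy=15.021 → t=3.066, apex=11.512, x_land=141.877, impact vy=-15.021
  bounce: vy ← 0.89·15.021 = 13.369
Arc 6: start y=0.000, vy=13.369 → t=2.728, apex=9.119, x_land=161.821, impact vy=-13.369
  bounce: vy ← 0.89·13.369 = 11.898
Arc 7: start y=0.000, vy=11.898 → t=2.428, apex=7.223, x_land=179.572, impact vy=-11.898
  bounce: vy ← 0.89·11.898 = 10.590

1 4.680 29.245 34.209
2 4.349 23.165 65.997
3 3.870 18.349 94.288
4 3.444 14.534 119.467
5 3.066 11.512 141.877
6 2.728 9.119 161.821
7 2.428 7.223 179.572
final: 179.572 10.590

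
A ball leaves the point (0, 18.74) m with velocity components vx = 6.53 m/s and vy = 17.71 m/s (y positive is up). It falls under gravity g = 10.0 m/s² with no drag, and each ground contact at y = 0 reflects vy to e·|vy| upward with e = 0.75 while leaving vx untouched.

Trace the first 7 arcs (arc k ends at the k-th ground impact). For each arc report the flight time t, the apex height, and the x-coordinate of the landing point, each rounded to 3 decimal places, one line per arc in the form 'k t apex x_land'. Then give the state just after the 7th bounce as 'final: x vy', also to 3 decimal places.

1 4.395 34.422 28.698
2 3.936 19.362 54.399
3 2.952 10.891 73.674
4 2.214 6.126 88.130
5 1.660 3.446 98.973
6 1.245 1.938 107.104
7 0.934 1.090 113.203
final: 113.203 3.502

Arc 1: start y=18.740, vy=17.710 → t=4.395, apex=34.422, x_land=28.698, impact vy=-26.238
  bounce: vy ← 0.75·26.238 = 19.679
Arc 2: start y=0.000, vy=19.679 → t=3.936, apex=19.362, x_land=54.399, impact vy=-19.679
  bounce: vy ← 0.75·19.679 = 14.759
Arc 3: start y=0.000, vy=14.759 → t=2.952, apex=10.891, x_land=73.674, impact vy=-14.759
  bounce: vy ← 0.75·14.759 = 11.069
Arc 4: start y=0.000, vy=11.069 → t=2.214, apex=6.126, x_land=88.130, impact vy=-11.069
  bounce: vy ← 0.75·11.069 = 8.302
Arc 5: start y=0.000, vy=8.302 → t=1.660, apex=3.446, x_land=98.973, impact vy=-8.302
  bounce: vy ← 0.75·8.302 = 6.226
Arc 6: start y=0.000, vy=6.226 → t=1.245, apex=1.938, x_land=107.104, impact vy=-6.226
  bounce: vy ← 0.75·6.226 = 4.670
Arc 7: start y=0.000, vy=4.670 → t=0.934, apex=1.090, x_land=113.203, impact vy=-4.670
  bounce: vy ← 0.75·4.670 = 3.502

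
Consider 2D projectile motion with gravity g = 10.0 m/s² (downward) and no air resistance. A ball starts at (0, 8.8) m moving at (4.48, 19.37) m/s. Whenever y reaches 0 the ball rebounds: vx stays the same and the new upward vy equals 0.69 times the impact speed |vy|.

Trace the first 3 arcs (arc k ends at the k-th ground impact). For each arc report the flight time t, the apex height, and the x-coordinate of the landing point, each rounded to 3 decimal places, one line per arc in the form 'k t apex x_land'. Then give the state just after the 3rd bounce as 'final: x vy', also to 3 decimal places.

Arc 1: start y=8.800, vy=19.370 → t=4.285, apex=27.560, x_land=19.196, impact vy=-23.478
  bounce: vy ← 0.69·23.478 = 16.200
Arc 2: start y=0.000, vy=16.200 → t=3.240, apex=13.121, x_land=33.710, impact vy=-16.200
  bounce: vy ← 0.69·16.200 = 11.178
Arc 3: start y=0.000, vy=11.178 → t=2.236, apex=6.247, x_land=43.726, impact vy=-11.178
  bounce: vy ← 0.69·11.178 = 7.713

1 4.285 27.560 19.196
2 3.240 13.121 33.710
3 2.236 6.247 43.726
final: 43.726 7.713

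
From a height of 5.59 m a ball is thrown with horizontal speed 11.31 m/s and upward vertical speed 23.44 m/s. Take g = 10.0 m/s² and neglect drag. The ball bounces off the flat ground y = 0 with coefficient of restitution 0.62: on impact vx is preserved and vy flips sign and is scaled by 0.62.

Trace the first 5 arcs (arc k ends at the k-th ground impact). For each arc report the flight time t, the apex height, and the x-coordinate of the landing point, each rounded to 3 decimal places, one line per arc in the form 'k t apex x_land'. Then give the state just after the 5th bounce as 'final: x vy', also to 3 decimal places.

Arc 1: start y=5.590, vy=23.440 → t=4.915, apex=33.062, x_land=55.594, impact vy=-25.714
  bounce: vy ← 0.62·25.714 = 15.943
Arc 2: start y=0.000, vy=15.943 → t=3.189, apex=12.709, x_land=91.657, impact vy=-15.943
  bounce: vy ← 0.62·15.943 = 9.885
Arc 3: start y=0.000, vy=9.885 → t=1.977, apex=4.885, x_land=114.016, impact vy=-9.885
  bounce: vy ← 0.62·9.885 = 6.128
Arc 4: start y=0.000, vy=6.128 → t=1.226, apex=1.878, x_land=127.878, impact vy=-6.128
  bounce: vy ← 0.62·6.128 = 3.800
Arc 5: start y=0.000, vy=3.800 → t=0.760, apex=0.722, x_land=136.473, impact vy=-3.800
  bounce: vy ← 0.62·3.800 = 2.356

1 4.915 33.062 55.594
2 3.189 12.709 91.657
3 1.977 4.885 114.016
4 1.226 1.878 127.878
5 0.760 0.722 136.473
final: 136.473 2.356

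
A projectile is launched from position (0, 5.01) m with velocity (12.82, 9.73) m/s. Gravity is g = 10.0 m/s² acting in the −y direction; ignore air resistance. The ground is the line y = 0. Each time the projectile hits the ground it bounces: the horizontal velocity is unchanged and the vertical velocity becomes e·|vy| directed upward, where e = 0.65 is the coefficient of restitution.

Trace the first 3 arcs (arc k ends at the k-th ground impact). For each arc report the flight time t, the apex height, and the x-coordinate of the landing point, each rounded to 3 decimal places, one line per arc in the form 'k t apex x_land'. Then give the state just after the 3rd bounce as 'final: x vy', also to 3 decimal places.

Arc 1: start y=5.010, vy=9.730 → t=2.369, apex=9.744, x_land=30.370, impact vy=-13.960
  bounce: vy ← 0.65·13.960 = 9.074
Arc 2: start y=0.000, vy=9.074 → t=1.815, apex=4.117, x_land=53.635, impact vy=-9.074
  bounce: vy ← 0.65·9.074 = 5.898
Arc 3: start y=0.000, vy=5.898 → t=1.180, apex=1.739, x_land=68.758, impact vy=-5.898
  bounce: vy ← 0.65·5.898 = 3.834

1 2.369 9.744 30.370
2 1.815 4.117 53.635
3 1.180 1.739 68.758
final: 68.758 3.834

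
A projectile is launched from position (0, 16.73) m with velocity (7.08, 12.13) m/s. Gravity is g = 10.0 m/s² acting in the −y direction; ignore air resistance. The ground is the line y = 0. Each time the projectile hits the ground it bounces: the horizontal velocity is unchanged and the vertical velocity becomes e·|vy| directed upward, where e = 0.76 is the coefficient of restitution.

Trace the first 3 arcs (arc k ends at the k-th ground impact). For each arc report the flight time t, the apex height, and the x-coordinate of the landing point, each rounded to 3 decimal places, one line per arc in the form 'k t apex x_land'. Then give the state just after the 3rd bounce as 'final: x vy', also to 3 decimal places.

1 3.408 24.087 24.128
2 3.336 13.913 47.748
3 2.535 8.036 65.699
final: 65.699 9.635

Arc 1: start y=16.730, vy=12.130 → t=3.408, apex=24.087, x_land=24.128, impact vy=-21.949
  bounce: vy ← 0.76·21.949 = 16.681
Arc 2: start y=0.000, vy=16.681 → t=3.336, apex=13.913, x_land=47.748, impact vy=-16.681
  bounce: vy ← 0.76·16.681 = 12.677
Arc 3: start y=0.000, vy=12.677 → t=2.535, apex=8.036, x_land=65.699, impact vy=-12.677
  bounce: vy ← 0.76·12.677 = 9.635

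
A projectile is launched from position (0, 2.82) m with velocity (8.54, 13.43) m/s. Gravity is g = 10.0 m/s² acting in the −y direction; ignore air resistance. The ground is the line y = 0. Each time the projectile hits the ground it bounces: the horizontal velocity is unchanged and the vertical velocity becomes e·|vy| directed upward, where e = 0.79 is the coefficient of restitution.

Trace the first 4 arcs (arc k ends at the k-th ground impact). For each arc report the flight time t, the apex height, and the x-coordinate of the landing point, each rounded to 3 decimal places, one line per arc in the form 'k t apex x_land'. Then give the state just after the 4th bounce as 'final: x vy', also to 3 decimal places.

Arc 1: start y=2.820, vy=13.430 → t=2.882, apex=11.838, x_land=24.610, impact vy=-15.387
  bounce: vy ← 0.79·15.387 = 12.156
Arc 2: start y=0.000, vy=12.156 → t=2.431, apex=7.388, x_land=45.372, impact vy=-12.156
  bounce: vy ← 0.79·12.156 = 9.603
Arc 3: start y=0.000, vy=9.603 → t=1.921, apex=4.611, x_land=61.774, impact vy=-9.603
  bounce: vy ← 0.79·9.603 = 7.586
Arc 4: start y=0.000, vy=7.586 → t=1.517, apex=2.878, x_land=74.732, impact vy=-7.586
  bounce: vy ← 0.79·7.586 = 5.993

1 2.882 11.838 24.610
2 2.431 7.388 45.372
3 1.921 4.611 61.774
4 1.517 2.878 74.732
final: 74.732 5.993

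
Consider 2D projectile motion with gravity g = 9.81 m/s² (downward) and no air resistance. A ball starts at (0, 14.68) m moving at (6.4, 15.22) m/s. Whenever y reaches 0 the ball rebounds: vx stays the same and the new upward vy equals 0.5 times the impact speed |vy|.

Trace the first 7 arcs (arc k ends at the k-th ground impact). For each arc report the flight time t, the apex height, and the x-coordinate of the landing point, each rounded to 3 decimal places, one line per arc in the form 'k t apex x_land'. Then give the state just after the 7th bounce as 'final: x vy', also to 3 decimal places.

1 3.875 26.487 24.802
2 2.324 6.622 39.674
3 1.162 1.655 47.110
4 0.581 0.414 50.828
5 0.290 0.103 52.687
6 0.145 0.026 53.617
7 0.073 0.006 54.081
final: 54.081 0.178

Arc 1: start y=14.680, vy=15.220 → t=3.875, apex=26.487, x_land=24.802, impact vy=-22.796
  bounce: vy ← 0.5·22.796 = 11.398
Arc 2: start y=0.000, vy=11.398 → t=2.324, apex=6.622, x_land=39.674, impact vy=-11.398
  bounce: vy ← 0.5·11.398 = 5.699
Arc 3: start y=0.000, vy=5.699 → t=1.162, apex=1.655, x_land=47.110, impact vy=-5.699
  bounce: vy ← 0.5·5.699 = 2.850
Arc 4: start y=0.000, vy=2.850 → t=0.581, apex=0.414, x_land=50.828, impact vy=-2.850
  bounce: vy ← 0.5·2.850 = 1.425
Arc 5: start y=0.000, vy=1.425 → t=0.290, apex=0.103, x_land=52.687, impact vy=-1.425
  bounce: vy ← 0.5·1.425 = 0.712
Arc 6: start y=0.000, vy=0.712 → t=0.145, apex=0.026, x_land=53.617, impact vy=-0.712
  bounce: vy ← 0.5·0.712 = 0.356
Arc 7: start y=0.000, vy=0.356 → t=0.073, apex=0.006, x_land=54.081, impact vy=-0.356
  bounce: vy ← 0.5·0.356 = 0.178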